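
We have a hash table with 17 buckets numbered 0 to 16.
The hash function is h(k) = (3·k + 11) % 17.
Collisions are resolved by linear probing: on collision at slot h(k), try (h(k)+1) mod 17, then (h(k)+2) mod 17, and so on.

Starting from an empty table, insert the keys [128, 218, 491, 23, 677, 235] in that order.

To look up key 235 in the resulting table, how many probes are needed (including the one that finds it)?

Insert 128: h=4, slot 4 empty -> index 4.
Insert 218: h=2, slot 2 empty -> index 2.
Insert 491: h=5, slot 5 empty -> index 5.
Insert 23: h=12, slot 12 empty -> index 12.
Insert 677: h=2, slot 2 occupied -> index 3.
Insert 235: h=2, slots 2,3,4,5 occupied -> index 6.
Table: [., ., 218, 677, 128, 491, 235, ., ., ., ., ., 23, ., ., ., .]
Lookup 235: h=2, probe 2,3,4,5,6 → found at 6.

5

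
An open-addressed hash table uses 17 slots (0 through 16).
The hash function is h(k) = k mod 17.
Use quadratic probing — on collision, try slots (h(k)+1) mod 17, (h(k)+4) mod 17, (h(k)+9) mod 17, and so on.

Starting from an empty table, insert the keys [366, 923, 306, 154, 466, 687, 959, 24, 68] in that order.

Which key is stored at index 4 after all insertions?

366: h=9 -> slot 9
923: h=5 -> slot 5
306: h=0 -> slot 0
154: h=1 -> slot 1
466: h=7 -> slot 7
687: h=7, probe 7,8 -> slot 8
959: h=7, probe 7,8,11 -> slot 11
24: h=7, probe 7,8,11,16 -> slot 16
68: h=0, probe 0,1,4 -> slot 4
Table: [306, 154, ∅, ∅, 68, 923, ∅, 466, 687, 366, ∅, 959, ∅, ∅, ∅, ∅, 24]

68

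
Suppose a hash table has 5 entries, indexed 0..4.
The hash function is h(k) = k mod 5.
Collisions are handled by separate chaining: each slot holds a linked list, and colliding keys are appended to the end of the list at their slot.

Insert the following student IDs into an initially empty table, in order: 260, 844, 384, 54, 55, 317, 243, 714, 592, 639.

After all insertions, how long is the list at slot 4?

260 → bucket 0
844 → bucket 4
384 → bucket 4 (collision)
54 → bucket 4 (collision)
55 → bucket 0 (collision)
317 → bucket 2
243 → bucket 3
714 → bucket 4 (collision)
592 → bucket 2 (collision)
639 → bucket 4 (collision)
Final buckets:
0: 260 -> 55
1: -
2: 317 -> 592
3: 243
4: 844 -> 384 -> 54 -> 714 -> 639

5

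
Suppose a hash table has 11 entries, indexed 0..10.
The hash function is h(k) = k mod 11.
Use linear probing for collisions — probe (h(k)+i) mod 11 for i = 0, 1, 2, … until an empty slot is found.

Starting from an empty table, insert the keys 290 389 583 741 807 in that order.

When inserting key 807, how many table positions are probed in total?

Insert 290: h=4, slot 4 empty -> index 4.
Insert 389: h=4, slot 4 occupied -> index 5.
Insert 583: h=0, slot 0 empty -> index 0.
Insert 741: h=4, slots 4,5 occupied -> index 6.
Insert 807: h=4, slots 4,5,6 occupied -> index 7.
Table: [583, _, _, _, 290, 389, 741, 807, _, _, _]

4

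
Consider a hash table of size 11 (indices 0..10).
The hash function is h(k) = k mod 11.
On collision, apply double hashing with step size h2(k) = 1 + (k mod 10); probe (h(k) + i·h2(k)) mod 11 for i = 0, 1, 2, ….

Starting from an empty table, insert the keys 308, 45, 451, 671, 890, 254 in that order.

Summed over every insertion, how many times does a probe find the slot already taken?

Insert 308: h=0, slot 0 empty -> index 0.
Insert 45: h=1, slot 1 empty -> index 1.
Insert 451: h=0, h2=2, slot 0 occupied -> index 2.
Insert 671: h=0, h2=2, slots 0,2 occupied -> index 4.
Insert 890: h=10, slot 10 empty -> index 10.
Insert 254: h=1, h2=5, slot 1 occupied -> index 6.
Table: [308, 45, 451, ., 671, ., 254, ., ., ., 890]

4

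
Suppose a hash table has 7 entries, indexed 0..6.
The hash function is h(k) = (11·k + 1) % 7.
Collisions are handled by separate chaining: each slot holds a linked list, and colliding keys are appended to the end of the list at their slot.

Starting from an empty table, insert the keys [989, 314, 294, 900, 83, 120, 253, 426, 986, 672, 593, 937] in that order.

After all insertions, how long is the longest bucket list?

5

Insert 989: h=2, bucket 2 empty → new chain.
Insert 314: h=4, bucket 4 empty → new chain.
Insert 294: h=1, bucket 1 empty → new chain.
Insert 900: h=3, bucket 3 empty → new chain.
Insert 83: h=4, bucket 4 nonempty → append to chain.
Insert 120: h=5, bucket 5 empty → new chain.
Insert 253: h=5, bucket 5 nonempty → append to chain.
Insert 426: h=4, bucket 4 nonempty → append to chain.
Insert 986: h=4, bucket 4 nonempty → append to chain.
Insert 672: h=1, bucket 1 nonempty → append to chain.
Insert 593: h=0, bucket 0 empty → new chain.
Insert 937: h=4, bucket 4 nonempty → append to chain.
Final buckets:
0: 593
1: 294 -> 672
2: 989
3: 900
4: 314 -> 83 -> 426 -> 986 -> 937
5: 120 -> 253
6: -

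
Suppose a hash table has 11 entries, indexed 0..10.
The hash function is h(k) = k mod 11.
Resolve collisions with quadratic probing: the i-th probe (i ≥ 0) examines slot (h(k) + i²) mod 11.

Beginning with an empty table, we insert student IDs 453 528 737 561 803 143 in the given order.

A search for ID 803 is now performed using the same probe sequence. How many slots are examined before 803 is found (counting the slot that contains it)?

4

453 hashes to 2; slot 2 is free -> place at 2.
528 hashes to 0; slot 0 is free -> place at 0.
737 hashes to 0; 0 taken -> place at 1.
561 hashes to 0; 0,1 taken -> place at 4.
803 hashes to 0; 0,1,4 taken -> place at 9.
143 hashes to 0; 0,1,4,9 taken -> place at 5.
Table: [528, 737, 453, ., 561, 143, ., ., ., 803, .]
Lookup 803: h=0, probe 0,1,4,9 → found at 9.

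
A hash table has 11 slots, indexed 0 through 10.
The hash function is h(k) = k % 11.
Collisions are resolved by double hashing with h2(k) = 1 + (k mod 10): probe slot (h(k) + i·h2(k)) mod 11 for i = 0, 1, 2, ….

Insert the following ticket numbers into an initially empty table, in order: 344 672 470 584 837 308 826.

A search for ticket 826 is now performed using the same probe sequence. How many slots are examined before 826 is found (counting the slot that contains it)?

3

344 hashes to 3; slot 3 is free → place at 3.
672 hashes to 1; slot 1 is free → place at 1.
470 hashes to 8; slot 8 is free → place at 8.
584 hashes to 1, h2=5; 1 taken → place at 6.
837 hashes to 1, h2=8; 1 taken → place at 9.
308 hashes to 0; slot 0 is free → place at 0.
826 hashes to 1, h2=7; 1,8 taken → place at 4.
Table: [308, 672, ∅, 344, 826, ∅, 584, ∅, 470, 837, ∅]
Lookup 826: h=1, h2=7, probe 1,8,4 → found at 4.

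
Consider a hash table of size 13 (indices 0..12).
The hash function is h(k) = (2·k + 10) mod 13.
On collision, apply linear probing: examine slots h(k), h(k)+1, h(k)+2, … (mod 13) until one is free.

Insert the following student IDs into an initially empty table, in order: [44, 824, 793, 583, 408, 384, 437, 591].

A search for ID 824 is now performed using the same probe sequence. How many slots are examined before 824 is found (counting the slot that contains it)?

2

Insert 44: h=7, slot 7 empty → index 7.
Insert 824: h=7, slot 7 occupied → index 8.
Insert 793: h=10, slot 10 empty → index 10.
Insert 583: h=6, slot 6 empty → index 6.
Insert 408: h=7, slots 7,8 occupied → index 9.
Insert 384: h=11, slot 11 empty → index 11.
Insert 437: h=0, slot 0 empty → index 0.
Insert 591: h=9, slots 9,10,11 occupied → index 12.
Table: [437, ∅, ∅, ∅, ∅, ∅, 583, 44, 824, 408, 793, 384, 591]
Lookup 824: h=7, probe 7,8 → found at 8.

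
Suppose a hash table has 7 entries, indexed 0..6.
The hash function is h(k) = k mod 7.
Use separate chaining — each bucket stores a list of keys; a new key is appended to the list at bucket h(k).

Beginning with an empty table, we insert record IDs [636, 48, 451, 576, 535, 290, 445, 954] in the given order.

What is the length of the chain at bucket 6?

636 → bucket 6
48 → bucket 6 (collision)
451 → bucket 3
576 → bucket 2
535 → bucket 3 (collision)
290 → bucket 3 (collision)
445 → bucket 4
954 → bucket 2 (collision)
Final buckets:
0: ∅
1: ∅
2: 576 -> 954
3: 451 -> 535 -> 290
4: 445
5: ∅
6: 636 -> 48

2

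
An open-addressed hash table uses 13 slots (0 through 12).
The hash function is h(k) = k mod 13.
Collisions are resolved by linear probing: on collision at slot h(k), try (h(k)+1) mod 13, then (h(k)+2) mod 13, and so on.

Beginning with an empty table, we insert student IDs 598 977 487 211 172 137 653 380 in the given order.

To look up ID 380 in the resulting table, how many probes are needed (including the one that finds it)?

6

598 hashes to 0; slot 0 is free -> place at 0.
977 hashes to 2; slot 2 is free -> place at 2.
487 hashes to 6; slot 6 is free -> place at 6.
211 hashes to 3; slot 3 is free -> place at 3.
172 hashes to 3; 3 taken -> place at 4.
137 hashes to 7; slot 7 is free -> place at 7.
653 hashes to 3; 3,4 taken -> place at 5.
380 hashes to 3; 3,4,5,6,7 taken -> place at 8.
Table: [598, —, 977, 211, 172, 653, 487, 137, 380, —, —, —, —]
Lookup 380: h=3, probe 3,4,5,6,7,8 → found at 8.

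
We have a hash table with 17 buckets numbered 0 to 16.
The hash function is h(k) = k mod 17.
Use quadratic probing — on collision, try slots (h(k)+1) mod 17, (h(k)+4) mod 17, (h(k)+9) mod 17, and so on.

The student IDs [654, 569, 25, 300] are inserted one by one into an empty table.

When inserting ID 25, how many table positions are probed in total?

3

Insert 654: h=8, slot 8 empty -> index 8.
Insert 569: h=8, slot 8 occupied -> index 9.
Insert 25: h=8, slots 8,9 occupied -> index 12.
Insert 300: h=11, slot 11 empty -> index 11.
Table: [—, —, —, —, —, —, —, —, 654, 569, —, 300, 25, —, —, —, —]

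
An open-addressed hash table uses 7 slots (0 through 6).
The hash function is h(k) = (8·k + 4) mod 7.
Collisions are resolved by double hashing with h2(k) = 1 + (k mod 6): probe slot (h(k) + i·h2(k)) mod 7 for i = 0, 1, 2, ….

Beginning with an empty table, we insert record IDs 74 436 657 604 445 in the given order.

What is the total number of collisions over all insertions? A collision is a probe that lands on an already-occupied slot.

3

74 hashes to 1; slot 1 is free => place at 1.
436 hashes to 6; slot 6 is free => place at 6.
657 hashes to 3; slot 3 is free => place at 3.
604 hashes to 6, h2=5; 6 taken => place at 4.
445 hashes to 1, h2=2; 1,3 taken => place at 5.
Table: [-, 74, -, 657, 604, 445, 436]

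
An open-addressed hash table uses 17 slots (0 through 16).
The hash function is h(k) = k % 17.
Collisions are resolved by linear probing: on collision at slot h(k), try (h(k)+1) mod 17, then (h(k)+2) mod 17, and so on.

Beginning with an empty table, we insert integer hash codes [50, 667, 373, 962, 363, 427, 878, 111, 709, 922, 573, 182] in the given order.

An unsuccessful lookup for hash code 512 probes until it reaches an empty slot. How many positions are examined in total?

2

50 hashes to 16; slot 16 is free → place at 16.
667 hashes to 4; slot 4 is free → place at 4.
373 hashes to 16; 16 taken → place at 0.
962 hashes to 10; slot 10 is free → place at 10.
363 hashes to 6; slot 6 is free → place at 6.
427 hashes to 2; slot 2 is free → place at 2.
878 hashes to 11; slot 11 is free → place at 11.
111 hashes to 9; slot 9 is free → place at 9.
709 hashes to 12; slot 12 is free → place at 12.
922 hashes to 4; 4 taken → place at 5.
573 hashes to 12; 12 taken → place at 13.
182 hashes to 12; 12,13 taken → place at 14.
Table: [373, —, 427, —, 667, 922, 363, —, —, 111, 962, 878, 709, 573, 182, —, 50]
Lookup 512: h=2, probe 2,3 → slot 3 empty, not found.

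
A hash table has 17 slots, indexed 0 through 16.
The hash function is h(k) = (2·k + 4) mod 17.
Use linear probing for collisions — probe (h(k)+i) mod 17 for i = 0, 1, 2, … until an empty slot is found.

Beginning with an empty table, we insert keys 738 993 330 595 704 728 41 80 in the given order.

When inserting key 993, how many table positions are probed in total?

2

738: h=1 => slot 1
993: h=1, probe 1,2 => slot 2
330: h=1, probe 1,2,3 => slot 3
595: h=4 => slot 4
704: h=1, probe 1,2,3,4,5 => slot 5
728: h=15 => slot 15
41: h=1, probe 1,2,3,4,5,6 => slot 6
80: h=11 => slot 11
Table: [_, 738, 993, 330, 595, 704, 41, _, _, _, _, 80, _, _, _, 728, _]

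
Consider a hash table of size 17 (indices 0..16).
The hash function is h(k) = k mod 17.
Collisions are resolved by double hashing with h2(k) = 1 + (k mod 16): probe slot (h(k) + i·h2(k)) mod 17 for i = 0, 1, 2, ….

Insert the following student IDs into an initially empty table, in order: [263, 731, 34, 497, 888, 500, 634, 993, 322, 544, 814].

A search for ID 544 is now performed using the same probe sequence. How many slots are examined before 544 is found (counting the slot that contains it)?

2

263 hashes to 8; slot 8 is free → place at 8.
731 hashes to 0; slot 0 is free → place at 0.
34 hashes to 0, h2=3; 0 taken → place at 3.
497 hashes to 4; slot 4 is free → place at 4.
888 hashes to 4, h2=9; 4 taken → place at 13.
500 hashes to 7; slot 7 is free → place at 7.
634 hashes to 5; slot 5 is free → place at 5.
993 hashes to 7, h2=2; 7 taken → place at 9.
322 hashes to 16; slot 16 is free → place at 16.
544 hashes to 0, h2=1; 0 taken → place at 1.
814 hashes to 15; slot 15 is free → place at 15.
Table: [731, 544, ., 34, 497, 634, ., 500, 263, 993, ., ., ., 888, ., 814, 322]
Lookup 544: h=0, h2=1, probe 0,1 → found at 1.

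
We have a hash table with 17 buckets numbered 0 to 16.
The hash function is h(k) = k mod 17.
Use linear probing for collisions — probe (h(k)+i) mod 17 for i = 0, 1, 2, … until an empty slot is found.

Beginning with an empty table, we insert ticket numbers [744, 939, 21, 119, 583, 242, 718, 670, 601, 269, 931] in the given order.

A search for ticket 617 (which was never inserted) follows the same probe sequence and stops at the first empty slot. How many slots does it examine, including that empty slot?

744 hashes to 13; slot 13 is free => place at 13.
939 hashes to 4; slot 4 is free => place at 4.
21 hashes to 4; 4 taken => place at 5.
119 hashes to 0; slot 0 is free => place at 0.
583 hashes to 5; 5 taken => place at 6.
242 hashes to 4; 4,5,6 taken => place at 7.
718 hashes to 4; 4,5,6,7 taken => place at 8.
670 hashes to 7; 7,8 taken => place at 9.
601 hashes to 6; 6,7,8,9 taken => place at 10.
269 hashes to 14; slot 14 is free => place at 14.
931 hashes to 13; 13,14 taken => place at 15.
Table: [119, -, -, -, 939, 21, 583, 242, 718, 670, 601, -, -, 744, 269, 931, -]
Lookup 617: h=5, probe 5,6,7,8,9,10,11 → slot 11 empty, not found.

7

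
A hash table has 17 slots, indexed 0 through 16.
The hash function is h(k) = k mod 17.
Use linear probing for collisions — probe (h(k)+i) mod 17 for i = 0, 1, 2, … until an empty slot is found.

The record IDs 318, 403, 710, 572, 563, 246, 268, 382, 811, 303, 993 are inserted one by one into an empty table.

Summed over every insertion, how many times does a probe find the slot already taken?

318: h=12 -> slot 12
403: h=12, probe 12,13 -> slot 13
710: h=13, probe 13,14 -> slot 14
572: h=11 -> slot 11
563: h=2 -> slot 2
246: h=8 -> slot 8
268: h=13, probe 13,14,15 -> slot 15
382: h=8, probe 8,9 -> slot 9
811: h=12, probe 12,13,14,15,16 -> slot 16
303: h=14, probe 14,15,16,0 -> slot 0
993: h=7 -> slot 7
Table: [303, ∅, 563, ∅, ∅, ∅, ∅, 993, 246, 382, ∅, 572, 318, 403, 710, 268, 811]

12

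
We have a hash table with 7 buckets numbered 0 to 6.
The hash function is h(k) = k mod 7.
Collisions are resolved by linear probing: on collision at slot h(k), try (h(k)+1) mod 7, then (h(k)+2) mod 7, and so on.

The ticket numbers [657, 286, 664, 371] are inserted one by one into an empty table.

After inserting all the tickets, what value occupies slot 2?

657: h=6 -> slot 6
286: h=6, probe 6,0 -> slot 0
664: h=6, probe 6,0,1 -> slot 1
371: h=0, probe 0,1,2 -> slot 2
Table: [286, 664, 371, -, -, -, 657]

371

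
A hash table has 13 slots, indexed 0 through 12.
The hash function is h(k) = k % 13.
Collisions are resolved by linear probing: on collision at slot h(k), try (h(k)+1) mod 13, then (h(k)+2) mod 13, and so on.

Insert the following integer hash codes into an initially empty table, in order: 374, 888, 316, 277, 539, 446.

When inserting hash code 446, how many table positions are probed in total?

374: h=10 -> slot 10
888: h=4 -> slot 4
316: h=4, probe 4,5 -> slot 5
277: h=4, probe 4,5,6 -> slot 6
539: h=6, probe 6,7 -> slot 7
446: h=4, probe 4,5,6,7,8 -> slot 8
Table: [—, —, —, —, 888, 316, 277, 539, 446, —, 374, —, —]

5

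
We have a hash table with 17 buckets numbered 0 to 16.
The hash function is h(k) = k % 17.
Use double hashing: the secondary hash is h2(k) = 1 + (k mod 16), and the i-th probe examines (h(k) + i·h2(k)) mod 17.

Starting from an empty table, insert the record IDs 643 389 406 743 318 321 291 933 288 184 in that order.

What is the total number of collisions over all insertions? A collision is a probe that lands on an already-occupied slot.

5

643 hashes to 14; slot 14 is free → place at 14.
389 hashes to 15; slot 15 is free → place at 15.
406 hashes to 15, h2=7; 15 taken → place at 5.
743 hashes to 12; slot 12 is free → place at 12.
318 hashes to 12, h2=15; 12 taken → place at 10.
321 hashes to 15, h2=2; 15 taken → place at 0.
291 hashes to 2; slot 2 is free → place at 2.
933 hashes to 15, h2=6; 15 taken → place at 4.
288 hashes to 16; slot 16 is free → place at 16.
184 hashes to 14, h2=9; 14 taken → place at 6.
Table: [321, -, 291, -, 933, 406, 184, -, -, -, 318, -, 743, -, 643, 389, 288]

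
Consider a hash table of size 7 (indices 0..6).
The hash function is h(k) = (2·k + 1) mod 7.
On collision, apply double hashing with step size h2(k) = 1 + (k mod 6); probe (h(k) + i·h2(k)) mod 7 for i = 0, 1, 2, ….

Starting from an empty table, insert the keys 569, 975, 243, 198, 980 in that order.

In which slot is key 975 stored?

2

Insert 569: h=5, slot 5 empty -> index 5.
Insert 975: h=5, h2=4, slot 5 occupied -> index 2.
Insert 243: h=4, slot 4 empty -> index 4.
Insert 198: h=5, h2=1, slot 5 occupied -> index 6.
Insert 980: h=1, slot 1 empty -> index 1.
Table: [_, 980, 975, _, 243, 569, 198]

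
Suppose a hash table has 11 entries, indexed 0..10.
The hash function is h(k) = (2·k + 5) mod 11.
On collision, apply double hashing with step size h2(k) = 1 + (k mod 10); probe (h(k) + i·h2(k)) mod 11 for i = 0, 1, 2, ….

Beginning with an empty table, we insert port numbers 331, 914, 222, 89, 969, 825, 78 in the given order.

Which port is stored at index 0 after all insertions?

331: h=7 → slot 7
914: h=7, h2=5, probe 7,1 → slot 1
222: h=9 → slot 9
89: h=7, h2=10, probe 7,6 → slot 6
969: h=7, h2=10, probe 7,6,5 → slot 5
825: h=5, h2=6, probe 5,0 → slot 0
78: h=7, h2=9, probe 7,5,3 → slot 3
Table: [825, 914, ., 78, ., 969, 89, 331, ., 222, .]

825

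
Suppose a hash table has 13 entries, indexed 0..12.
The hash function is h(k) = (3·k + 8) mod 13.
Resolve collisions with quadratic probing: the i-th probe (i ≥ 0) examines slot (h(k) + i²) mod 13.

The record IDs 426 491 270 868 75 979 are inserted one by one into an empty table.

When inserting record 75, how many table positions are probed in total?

5

426: h=12 => slot 12
491: h=12, probe 12,0 => slot 0
270: h=12, probe 12,0,3 => slot 3
868: h=12, probe 12,0,3,8 => slot 8
75: h=12, probe 12,0,3,8,2 => slot 2
979: h=7 => slot 7
Table: [491, _, 75, 270, _, _, _, 979, 868, _, _, _, 426]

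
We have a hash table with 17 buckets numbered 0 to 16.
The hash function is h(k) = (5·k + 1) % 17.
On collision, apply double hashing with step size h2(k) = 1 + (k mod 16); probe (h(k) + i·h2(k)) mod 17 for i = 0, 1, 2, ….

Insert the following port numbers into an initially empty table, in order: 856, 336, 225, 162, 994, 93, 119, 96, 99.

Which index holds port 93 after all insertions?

1

Insert 856: h=14, slot 14 empty -> index 14.
Insert 336: h=15, slot 15 empty -> index 15.
Insert 225: h=4, slot 4 empty -> index 4.
Insert 162: h=12, slot 12 empty -> index 12.
Insert 994: h=7, slot 7 empty -> index 7.
Insert 93: h=7, h2=14, slots 7,4 occupied -> index 1.
Insert 119: h=1, h2=8, slot 1 occupied -> index 9.
Insert 96: h=5, slot 5 empty -> index 5.
Insert 99: h=3, slot 3 empty -> index 3.
Table: [_, 93, _, 99, 225, 96, _, 994, _, 119, _, _, 162, _, 856, 336, _]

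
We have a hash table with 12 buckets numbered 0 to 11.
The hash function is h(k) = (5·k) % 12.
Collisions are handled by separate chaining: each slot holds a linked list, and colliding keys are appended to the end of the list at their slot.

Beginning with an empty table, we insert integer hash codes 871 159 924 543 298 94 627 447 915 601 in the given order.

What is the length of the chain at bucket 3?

871 → bucket 11
159 → bucket 3
924 → bucket 0
543 → bucket 3 (collision)
298 → bucket 2
94 → bucket 2 (collision)
627 → bucket 3 (collision)
447 → bucket 3 (collision)
915 → bucket 3 (collision)
601 → bucket 5
Final buckets:
0: 924
1: —
2: 298 -> 94
3: 159 -> 543 -> 627 -> 447 -> 915
4: —
5: 601
6: —
7: —
8: —
9: —
10: —
11: 871

5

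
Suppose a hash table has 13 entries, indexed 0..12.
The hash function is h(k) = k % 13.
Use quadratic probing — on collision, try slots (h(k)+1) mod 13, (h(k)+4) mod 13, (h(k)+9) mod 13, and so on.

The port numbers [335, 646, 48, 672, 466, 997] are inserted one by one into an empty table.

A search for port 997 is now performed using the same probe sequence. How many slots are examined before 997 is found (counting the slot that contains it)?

335: h=10 → slot 10
646: h=9 → slot 9
48: h=9, probe 9,10,0 → slot 0
672: h=9, probe 9,10,0,5 → slot 5
466: h=11 → slot 11
997: h=9, probe 9,10,0,5,12 → slot 12
Table: [48, ∅, ∅, ∅, ∅, 672, ∅, ∅, ∅, 646, 335, 466, 997]
Lookup 997: h=9, probe 9,10,0,5,12 → found at 12.

5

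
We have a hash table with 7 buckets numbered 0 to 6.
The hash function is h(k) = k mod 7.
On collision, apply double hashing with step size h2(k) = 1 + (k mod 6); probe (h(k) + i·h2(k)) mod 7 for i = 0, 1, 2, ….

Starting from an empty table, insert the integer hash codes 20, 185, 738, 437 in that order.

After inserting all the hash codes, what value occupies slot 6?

20: h=6 → slot 6
185: h=3 → slot 3
738: h=3, h2=1, probe 3,4 → slot 4
437: h=3, h2=6, probe 3,2 → slot 2
Table: [-, -, 437, 185, 738, -, 20]

20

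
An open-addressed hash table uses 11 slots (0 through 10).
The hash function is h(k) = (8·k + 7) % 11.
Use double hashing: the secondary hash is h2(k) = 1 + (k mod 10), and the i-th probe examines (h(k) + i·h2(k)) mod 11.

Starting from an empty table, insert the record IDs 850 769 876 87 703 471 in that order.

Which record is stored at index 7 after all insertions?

850 hashes to 9; slot 9 is free → place at 9.
769 hashes to 10; slot 10 is free → place at 10.
876 hashes to 8; slot 8 is free → place at 8.
87 hashes to 10, h2=8; 10 taken → place at 7.
703 hashes to 10, h2=4; 10 taken → place at 3.
471 hashes to 2; slot 2 is free → place at 2.
Table: [_, _, 471, 703, _, _, _, 87, 876, 850, 769]

87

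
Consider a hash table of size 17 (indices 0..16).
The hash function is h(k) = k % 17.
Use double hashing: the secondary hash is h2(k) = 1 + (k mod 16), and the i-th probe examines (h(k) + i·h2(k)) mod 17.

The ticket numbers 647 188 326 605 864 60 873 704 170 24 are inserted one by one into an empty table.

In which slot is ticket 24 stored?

647: h=1 → slot 1
188: h=1, h2=13, probe 1,14 → slot 14
326: h=3 → slot 3
605: h=10 → slot 10
864: h=14, h2=1, probe 14,15 → slot 15
60: h=9 → slot 9
873: h=6 → slot 6
704: h=7 → slot 7
170: h=0 → slot 0
24: h=7, h2=9, probe 7,16 → slot 16
Table: [170, 647, _, 326, _, _, 873, 704, _, 60, 605, _, _, _, 188, 864, 24]

16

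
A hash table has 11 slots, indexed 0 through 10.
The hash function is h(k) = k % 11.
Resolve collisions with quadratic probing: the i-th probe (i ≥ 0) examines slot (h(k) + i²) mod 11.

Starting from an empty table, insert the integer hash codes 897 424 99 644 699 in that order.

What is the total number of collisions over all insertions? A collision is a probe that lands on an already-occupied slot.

897: h=6 -> slot 6
424: h=6, probe 6,7 -> slot 7
99: h=0 -> slot 0
644: h=6, probe 6,7,10 -> slot 10
699: h=6, probe 6,7,10,4 -> slot 4
Table: [99, ., ., ., 699, ., 897, 424, ., ., 644]

6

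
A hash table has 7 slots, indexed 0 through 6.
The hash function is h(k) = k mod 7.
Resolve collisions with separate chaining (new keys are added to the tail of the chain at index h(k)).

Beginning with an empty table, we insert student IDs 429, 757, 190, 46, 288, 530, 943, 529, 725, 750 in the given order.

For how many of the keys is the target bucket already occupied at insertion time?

6

Insert 429: h=2, bucket 2 empty → new chain.
Insert 757: h=1, bucket 1 empty → new chain.
Insert 190: h=1, bucket 1 nonempty → append to chain.
Insert 46: h=4, bucket 4 empty → new chain.
Insert 288: h=1, bucket 1 nonempty → append to chain.
Insert 530: h=5, bucket 5 empty → new chain.
Insert 943: h=5, bucket 5 nonempty → append to chain.
Insert 529: h=4, bucket 4 nonempty → append to chain.
Insert 725: h=4, bucket 4 nonempty → append to chain.
Insert 750: h=1, bucket 1 nonempty → append to chain.
Final buckets:
0: ∅
1: 757 -> 190 -> 288 -> 750
2: 429
3: ∅
4: 46 -> 529 -> 725
5: 530 -> 943
6: ∅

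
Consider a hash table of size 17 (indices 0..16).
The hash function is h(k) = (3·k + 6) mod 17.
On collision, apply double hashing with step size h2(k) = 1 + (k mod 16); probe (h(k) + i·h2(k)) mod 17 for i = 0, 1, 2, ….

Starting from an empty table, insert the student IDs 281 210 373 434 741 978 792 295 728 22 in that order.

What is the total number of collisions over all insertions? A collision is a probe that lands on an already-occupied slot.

281: h=16 => slot 16
210: h=7 => slot 7
373: h=3 => slot 3
434: h=16, h2=3, probe 16,2 => slot 2
741: h=2, h2=6, probe 2,8 => slot 8
978: h=16, h2=3, probe 16,2,5 => slot 5
792: h=2, h2=9, probe 2,11 => slot 11
295: h=7, h2=8, probe 7,15 => slot 15
728: h=14 => slot 14
22: h=4 => slot 4
Table: [., ., 434, 373, 22, 978, ., 210, 741, ., ., 792, ., ., 728, 295, 281]

6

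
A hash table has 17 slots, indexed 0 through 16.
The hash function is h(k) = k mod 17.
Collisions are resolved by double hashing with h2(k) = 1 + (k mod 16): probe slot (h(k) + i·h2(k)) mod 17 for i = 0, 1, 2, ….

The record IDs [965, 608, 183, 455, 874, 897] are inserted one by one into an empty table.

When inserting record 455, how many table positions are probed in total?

Insert 965: h=13, slot 13 empty → index 13.
Insert 608: h=13, h2=1, slot 13 occupied → index 14.
Insert 183: h=13, h2=8, slot 13 occupied → index 4.
Insert 455: h=13, h2=8, slots 13,4 occupied → index 12.
Insert 874: h=7, slot 7 empty → index 7.
Insert 897: h=13, h2=2, slot 13 occupied → index 15.
Table: [—, —, —, —, 183, —, —, 874, —, —, —, —, 455, 965, 608, 897, —]

3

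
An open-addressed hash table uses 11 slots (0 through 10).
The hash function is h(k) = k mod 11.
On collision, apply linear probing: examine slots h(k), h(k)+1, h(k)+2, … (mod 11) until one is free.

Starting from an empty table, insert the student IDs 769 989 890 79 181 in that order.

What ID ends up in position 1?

890

769: h=10 -> slot 10
989: h=10, probe 10,0 -> slot 0
890: h=10, probe 10,0,1 -> slot 1
79: h=2 -> slot 2
181: h=5 -> slot 5
Table: [989, 890, 79, _, _, 181, _, _, _, _, 769]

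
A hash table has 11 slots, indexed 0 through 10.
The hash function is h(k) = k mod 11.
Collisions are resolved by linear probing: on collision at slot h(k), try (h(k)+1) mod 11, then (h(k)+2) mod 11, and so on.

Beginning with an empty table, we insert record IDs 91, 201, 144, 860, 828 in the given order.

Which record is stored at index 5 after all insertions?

828

91: h=3 -> slot 3
201: h=3, probe 3,4 -> slot 4
144: h=1 -> slot 1
860: h=2 -> slot 2
828: h=3, probe 3,4,5 -> slot 5
Table: [., 144, 860, 91, 201, 828, ., ., ., ., .]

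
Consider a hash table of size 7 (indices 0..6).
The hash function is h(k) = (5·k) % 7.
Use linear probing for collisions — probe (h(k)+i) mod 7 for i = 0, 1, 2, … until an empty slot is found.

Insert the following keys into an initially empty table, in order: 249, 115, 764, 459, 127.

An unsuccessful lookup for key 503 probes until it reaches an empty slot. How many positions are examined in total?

249 hashes to 6; slot 6 is free -> place at 6.
115 hashes to 1; slot 1 is free -> place at 1.
764 hashes to 5; slot 5 is free -> place at 5.
459 hashes to 6; 6 taken -> place at 0.
127 hashes to 5; 5,6,0,1 taken -> place at 2.
Table: [459, 115, 127, ., ., 764, 249]
Lookup 503: h=2, probe 2,3 → slot 3 empty, not found.

2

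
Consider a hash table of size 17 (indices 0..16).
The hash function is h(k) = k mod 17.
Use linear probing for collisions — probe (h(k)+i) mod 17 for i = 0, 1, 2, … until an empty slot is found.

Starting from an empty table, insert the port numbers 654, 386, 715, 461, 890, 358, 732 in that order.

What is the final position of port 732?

654: h=8 → slot 8
386: h=12 → slot 12
715: h=1 → slot 1
461: h=2 → slot 2
890: h=6 → slot 6
358: h=1, probe 1,2,3 → slot 3
732: h=1, probe 1,2,3,4 → slot 4
Table: [—, 715, 461, 358, 732, —, 890, —, 654, —, —, —, 386, —, —, —, —]

4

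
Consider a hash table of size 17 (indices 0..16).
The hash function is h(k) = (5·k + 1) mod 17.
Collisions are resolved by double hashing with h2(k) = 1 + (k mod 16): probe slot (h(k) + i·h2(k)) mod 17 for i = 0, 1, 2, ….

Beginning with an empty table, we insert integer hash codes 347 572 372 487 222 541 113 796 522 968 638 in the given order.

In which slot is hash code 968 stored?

14

Insert 347: h=2, slot 2 empty → index 2.
Insert 572: h=5, slot 5 empty → index 5.
Insert 372: h=8, slot 8 empty → index 8.
Insert 487: h=5, h2=8, slot 5 occupied → index 13.
Insert 222: h=6, slot 6 empty → index 6.
Insert 541: h=3, slot 3 empty → index 3.
Insert 113: h=5, h2=2, slot 5 occupied → index 7.
Insert 796: h=3, h2=13, slot 3 occupied → index 16.
Insert 522: h=10, slot 10 empty → index 10.
Insert 968: h=13, h2=9, slots 13,5 occupied → index 14.
Insert 638: h=12, slot 12 empty → index 12.
Table: [—, —, 347, 541, —, 572, 222, 113, 372, —, 522, —, 638, 487, 968, —, 796]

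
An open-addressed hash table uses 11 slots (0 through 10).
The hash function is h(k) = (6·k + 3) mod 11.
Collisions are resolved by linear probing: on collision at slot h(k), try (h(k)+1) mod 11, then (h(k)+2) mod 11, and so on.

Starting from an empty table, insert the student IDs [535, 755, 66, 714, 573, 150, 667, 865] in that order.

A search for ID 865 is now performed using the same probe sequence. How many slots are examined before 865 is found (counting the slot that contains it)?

535 hashes to 1; slot 1 is free -> place at 1.
755 hashes to 1; 1 taken -> place at 2.
66 hashes to 3; slot 3 is free -> place at 3.
714 hashes to 8; slot 8 is free -> place at 8.
573 hashes to 9; slot 9 is free -> place at 9.
150 hashes to 1; 1,2,3 taken -> place at 4.
667 hashes to 1; 1,2,3,4 taken -> place at 5.
865 hashes to 1; 1,2,3,4,5 taken -> place at 6.
Table: [_, 535, 755, 66, 150, 667, 865, _, 714, 573, _]
Lookup 865: h=1, probe 1,2,3,4,5,6 → found at 6.

6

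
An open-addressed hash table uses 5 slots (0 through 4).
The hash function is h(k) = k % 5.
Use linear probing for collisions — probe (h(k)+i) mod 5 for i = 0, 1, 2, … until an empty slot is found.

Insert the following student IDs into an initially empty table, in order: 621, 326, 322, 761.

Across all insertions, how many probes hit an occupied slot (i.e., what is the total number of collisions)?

Insert 621: h=1, slot 1 empty => index 1.
Insert 326: h=1, slot 1 occupied => index 2.
Insert 322: h=2, slot 2 occupied => index 3.
Insert 761: h=1, slots 1,2,3 occupied => index 4.
Table: [—, 621, 326, 322, 761]

5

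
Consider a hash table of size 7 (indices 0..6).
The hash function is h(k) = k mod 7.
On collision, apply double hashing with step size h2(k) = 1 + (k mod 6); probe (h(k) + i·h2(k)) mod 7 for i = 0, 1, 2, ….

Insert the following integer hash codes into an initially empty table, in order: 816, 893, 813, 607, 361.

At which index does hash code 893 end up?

3

816 hashes to 4; slot 4 is free => place at 4.
893 hashes to 4, h2=6; 4 taken => place at 3.
813 hashes to 1; slot 1 is free => place at 1.
607 hashes to 5; slot 5 is free => place at 5.
361 hashes to 4, h2=2; 4 taken => place at 6.
Table: [-, 813, -, 893, 816, 607, 361]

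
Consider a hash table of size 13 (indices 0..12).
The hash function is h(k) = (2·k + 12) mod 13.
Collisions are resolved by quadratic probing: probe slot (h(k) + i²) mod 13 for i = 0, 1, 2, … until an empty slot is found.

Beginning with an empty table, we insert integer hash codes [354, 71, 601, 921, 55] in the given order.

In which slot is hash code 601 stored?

6

Insert 354: h=5, slot 5 empty → index 5.
Insert 71: h=11, slot 11 empty → index 11.
Insert 601: h=5, slot 5 occupied → index 6.
Insert 921: h=8, slot 8 empty → index 8.
Insert 55: h=5, slots 5,6 occupied → index 9.
Table: [—, —, —, —, —, 354, 601, —, 921, 55, —, 71, —]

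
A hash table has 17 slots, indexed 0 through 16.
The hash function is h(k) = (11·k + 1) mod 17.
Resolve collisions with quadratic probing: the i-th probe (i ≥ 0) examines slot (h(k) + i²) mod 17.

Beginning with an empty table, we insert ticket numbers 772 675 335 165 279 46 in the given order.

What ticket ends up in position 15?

335

Insert 772: h=10, slot 10 empty => index 10.
Insert 675: h=14, slot 14 empty => index 14.
Insert 335: h=14, slot 14 occupied => index 15.
Insert 165: h=14, slots 14,15 occupied => index 1.
Insert 279: h=10, slot 10 occupied => index 11.
Insert 46: h=14, slots 14,15,1 occupied => index 6.
Table: [_, 165, _, _, _, _, 46, _, _, _, 772, 279, _, _, 675, 335, _]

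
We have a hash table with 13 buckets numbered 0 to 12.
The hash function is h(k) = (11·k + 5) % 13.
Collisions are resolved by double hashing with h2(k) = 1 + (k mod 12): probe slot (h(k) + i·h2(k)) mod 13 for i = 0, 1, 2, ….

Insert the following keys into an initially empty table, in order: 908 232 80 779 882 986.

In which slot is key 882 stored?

908 hashes to 9; slot 9 is free => place at 9.
232 hashes to 9, h2=5; 9 taken => place at 1.
80 hashes to 1, h2=9; 1 taken => place at 10.
779 hashes to 7; slot 7 is free => place at 7.
882 hashes to 9, h2=7; 9 taken => place at 3.
986 hashes to 9, h2=3; 9 taken => place at 12.
Table: [., 232, ., 882, ., ., ., 779, ., 908, 80, ., 986]

3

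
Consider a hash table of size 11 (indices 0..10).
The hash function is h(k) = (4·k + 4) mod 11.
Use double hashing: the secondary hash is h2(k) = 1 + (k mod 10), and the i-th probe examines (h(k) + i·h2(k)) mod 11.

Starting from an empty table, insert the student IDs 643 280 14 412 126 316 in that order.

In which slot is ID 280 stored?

643 hashes to 2; slot 2 is free → place at 2.
280 hashes to 2, h2=1; 2 taken → place at 3.
14 hashes to 5; slot 5 is free → place at 5.
412 hashes to 2, h2=3; 2,5 taken → place at 8.
126 hashes to 2, h2=7; 2 taken → place at 9.
316 hashes to 3, h2=7; 3 taken → place at 10.
Table: [_, _, 643, 280, _, 14, _, _, 412, 126, 316]

3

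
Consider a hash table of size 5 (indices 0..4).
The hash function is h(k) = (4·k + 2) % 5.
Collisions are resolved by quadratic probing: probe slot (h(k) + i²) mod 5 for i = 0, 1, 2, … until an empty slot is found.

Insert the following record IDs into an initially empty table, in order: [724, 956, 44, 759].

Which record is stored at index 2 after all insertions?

759

Insert 724: h=3, slot 3 empty => index 3.
Insert 956: h=1, slot 1 empty => index 1.
Insert 44: h=3, slot 3 occupied => index 4.
Insert 759: h=3, slots 3,4 occupied => index 2.
Table: [-, 956, 759, 724, 44]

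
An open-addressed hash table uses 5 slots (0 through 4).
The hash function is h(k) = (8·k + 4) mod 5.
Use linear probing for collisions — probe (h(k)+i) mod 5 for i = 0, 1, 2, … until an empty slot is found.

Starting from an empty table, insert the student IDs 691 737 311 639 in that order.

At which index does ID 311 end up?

3

691 hashes to 2; slot 2 is free -> place at 2.
737 hashes to 0; slot 0 is free -> place at 0.
311 hashes to 2; 2 taken -> place at 3.
639 hashes to 1; slot 1 is free -> place at 1.
Table: [737, 639, 691, 311, .]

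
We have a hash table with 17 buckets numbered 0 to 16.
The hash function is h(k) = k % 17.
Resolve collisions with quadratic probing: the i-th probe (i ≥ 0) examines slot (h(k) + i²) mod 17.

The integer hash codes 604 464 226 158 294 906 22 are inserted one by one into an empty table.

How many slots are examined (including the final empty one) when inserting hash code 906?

6

Insert 604: h=9, slot 9 empty => index 9.
Insert 464: h=5, slot 5 empty => index 5.
Insert 226: h=5, slot 5 occupied => index 6.
Insert 158: h=5, slots 5,6,9 occupied => index 14.
Insert 294: h=5, slots 5,6,9,14 occupied => index 4.
Insert 906: h=5, slots 5,6,9,14,4 occupied => index 13.
Insert 22: h=5, slots 5,6,9,14,4,13 occupied => index 7.
Table: [-, -, -, -, 294, 464, 226, 22, -, 604, -, -, -, 906, 158, -, -]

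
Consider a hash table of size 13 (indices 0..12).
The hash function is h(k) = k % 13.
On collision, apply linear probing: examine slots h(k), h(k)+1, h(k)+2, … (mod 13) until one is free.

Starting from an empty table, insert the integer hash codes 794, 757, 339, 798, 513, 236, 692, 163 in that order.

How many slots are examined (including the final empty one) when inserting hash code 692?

794 hashes to 1; slot 1 is free -> place at 1.
757 hashes to 3; slot 3 is free -> place at 3.
339 hashes to 1; 1 taken -> place at 2.
798 hashes to 5; slot 5 is free -> place at 5.
513 hashes to 6; slot 6 is free -> place at 6.
236 hashes to 2; 2,3 taken -> place at 4.
692 hashes to 3; 3,4,5,6 taken -> place at 7.
163 hashes to 7; 7 taken -> place at 8.
Table: [_, 794, 339, 757, 236, 798, 513, 692, 163, _, _, _, _]

5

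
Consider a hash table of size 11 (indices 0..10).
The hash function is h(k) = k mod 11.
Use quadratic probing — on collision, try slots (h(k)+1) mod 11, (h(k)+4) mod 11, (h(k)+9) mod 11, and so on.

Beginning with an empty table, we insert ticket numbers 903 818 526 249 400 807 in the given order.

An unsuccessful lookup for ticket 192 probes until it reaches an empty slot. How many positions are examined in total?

903 hashes to 1; slot 1 is free → place at 1.
818 hashes to 4; slot 4 is free → place at 4.
526 hashes to 9; slot 9 is free → place at 9.
249 hashes to 7; slot 7 is free → place at 7.
400 hashes to 4; 4 taken → place at 5.
807 hashes to 4; 4,5 taken → place at 8.
Table: [—, 903, —, —, 818, 400, —, 249, 807, 526, —]
Lookup 192: h=5, probe 5,6 → slot 6 empty, not found.

2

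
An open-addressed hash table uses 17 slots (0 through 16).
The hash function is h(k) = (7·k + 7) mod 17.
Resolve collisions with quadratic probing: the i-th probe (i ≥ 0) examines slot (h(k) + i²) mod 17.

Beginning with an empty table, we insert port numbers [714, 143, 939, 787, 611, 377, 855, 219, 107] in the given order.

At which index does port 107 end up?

12

Insert 714: h=7, slot 7 empty -> index 7.
Insert 143: h=5, slot 5 empty -> index 5.
Insert 939: h=1, slot 1 empty -> index 1.
Insert 787: h=8, slot 8 empty -> index 8.
Insert 611: h=0, slot 0 empty -> index 0.
Insert 377: h=11, slot 11 empty -> index 11.
Insert 855: h=8, slot 8 occupied -> index 9.
Insert 219: h=10, slot 10 empty -> index 10.
Insert 107: h=8, slots 8,9 occupied -> index 12.
Table: [611, 939, ∅, ∅, ∅, 143, ∅, 714, 787, 855, 219, 377, 107, ∅, ∅, ∅, ∅]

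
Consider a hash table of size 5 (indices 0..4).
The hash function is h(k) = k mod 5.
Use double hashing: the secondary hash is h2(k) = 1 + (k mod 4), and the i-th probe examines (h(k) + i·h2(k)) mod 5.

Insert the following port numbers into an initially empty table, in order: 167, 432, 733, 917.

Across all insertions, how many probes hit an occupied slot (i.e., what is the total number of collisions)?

3

167 hashes to 2; slot 2 is free → place at 2.
432 hashes to 2, h2=1; 2 taken → place at 3.
733 hashes to 3, h2=2; 3 taken → place at 0.
917 hashes to 2, h2=2; 2 taken → place at 4.
Table: [733, —, 167, 432, 917]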